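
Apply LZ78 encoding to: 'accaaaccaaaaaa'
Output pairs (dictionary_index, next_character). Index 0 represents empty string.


LZ78 encoding steps:
Dictionary: {0: ''}
Step 1: w='' (idx 0), next='a' -> output (0, 'a'), add 'a' as idx 1
Step 2: w='' (idx 0), next='c' -> output (0, 'c'), add 'c' as idx 2
Step 3: w='c' (idx 2), next='a' -> output (2, 'a'), add 'ca' as idx 3
Step 4: w='a' (idx 1), next='a' -> output (1, 'a'), add 'aa' as idx 4
Step 5: w='c' (idx 2), next='c' -> output (2, 'c'), add 'cc' as idx 5
Step 6: w='aa' (idx 4), next='a' -> output (4, 'a'), add 'aaa' as idx 6
Step 7: w='aaa' (idx 6), end of input -> output (6, '')


Encoded: [(0, 'a'), (0, 'c'), (2, 'a'), (1, 'a'), (2, 'c'), (4, 'a'), (6, '')]


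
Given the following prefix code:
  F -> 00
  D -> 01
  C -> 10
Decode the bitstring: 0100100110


Decoding step by step:
Bits 01 -> D
Bits 00 -> F
Bits 10 -> C
Bits 01 -> D
Bits 10 -> C


Decoded message: DFCDC


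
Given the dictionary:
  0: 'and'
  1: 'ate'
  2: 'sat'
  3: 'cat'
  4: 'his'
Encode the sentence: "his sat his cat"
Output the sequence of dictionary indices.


Look up each word in the dictionary:
  'his' -> 4
  'sat' -> 2
  'his' -> 4
  'cat' -> 3

Encoded: [4, 2, 4, 3]


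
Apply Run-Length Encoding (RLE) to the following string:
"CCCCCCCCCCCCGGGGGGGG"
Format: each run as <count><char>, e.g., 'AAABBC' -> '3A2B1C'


Scanning runs left to right:
  i=0: run of 'C' x 12 -> '12C'
  i=12: run of 'G' x 8 -> '8G'

RLE = 12C8G


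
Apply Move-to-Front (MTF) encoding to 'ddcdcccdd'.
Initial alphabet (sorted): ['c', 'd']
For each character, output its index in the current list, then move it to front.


MTF encoding:
'd': index 1 in ['c', 'd'] -> ['d', 'c']
'd': index 0 in ['d', 'c'] -> ['d', 'c']
'c': index 1 in ['d', 'c'] -> ['c', 'd']
'd': index 1 in ['c', 'd'] -> ['d', 'c']
'c': index 1 in ['d', 'c'] -> ['c', 'd']
'c': index 0 in ['c', 'd'] -> ['c', 'd']
'c': index 0 in ['c', 'd'] -> ['c', 'd']
'd': index 1 in ['c', 'd'] -> ['d', 'c']
'd': index 0 in ['d', 'c'] -> ['d', 'c']


Output: [1, 0, 1, 1, 1, 0, 0, 1, 0]


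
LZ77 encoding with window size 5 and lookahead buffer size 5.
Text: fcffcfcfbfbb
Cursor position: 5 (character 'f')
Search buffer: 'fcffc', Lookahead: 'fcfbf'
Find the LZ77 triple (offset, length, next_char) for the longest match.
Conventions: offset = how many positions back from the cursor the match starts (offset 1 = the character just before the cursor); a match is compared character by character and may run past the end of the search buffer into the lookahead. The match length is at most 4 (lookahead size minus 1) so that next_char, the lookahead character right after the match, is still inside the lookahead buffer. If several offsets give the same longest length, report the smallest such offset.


Try each offset into the search buffer:
  offset=1 (pos 4, char 'c'): match length 0
  offset=2 (pos 3, char 'f'): match length 3
  offset=3 (pos 2, char 'f'): match length 1
  offset=4 (pos 1, char 'c'): match length 0
  offset=5 (pos 0, char 'f'): match length 3
Longest match has length 3, found at offsets 2, 5; take the smallest, offset 2.
next_char = character at position 5 + 3 = 8 -> 'b'

Best match: offset=2, length=3 (matching 'fcf' starting at position 3)
LZ77 triple: (2, 3, 'b')


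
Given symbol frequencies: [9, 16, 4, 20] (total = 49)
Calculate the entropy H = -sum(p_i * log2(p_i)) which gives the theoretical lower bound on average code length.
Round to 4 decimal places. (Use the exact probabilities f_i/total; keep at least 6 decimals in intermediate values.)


Per-symbol terms -p_i * log2(p_i) with p_i = f_i/49:
  p = 9/49 = 0.183673: log2(p) = -2.444785, -p*log2(p) = 0.449042
  p = 16/49 = 0.326531: log2(p) = -1.614710, -p*log2(p) = 0.527252
  p = 4/49 = 0.081633: log2(p) = -3.614710, -p*log2(p) = 0.295078
  p = 20/49 = 0.408163: log2(p) = -1.292782, -p*log2(p) = 0.527666
H = 0.449042 + 0.527252 + 0.295078 + 0.527666 = 1.799038

H = 1.799 bits/symbol


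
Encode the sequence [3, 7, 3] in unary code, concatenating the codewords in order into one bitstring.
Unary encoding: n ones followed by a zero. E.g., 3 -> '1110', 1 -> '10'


Encode each number as n ones followed by a terminating 0:
  3 -> 1110 (4 bits)
  7 -> 11111110 (8 bits)
  3 -> 1110 (4 bits)
Total length = 4 + 8 + 4 = 16 bits.

Unary([3, 7, 3]) = 1110111111101110 (16 bits)


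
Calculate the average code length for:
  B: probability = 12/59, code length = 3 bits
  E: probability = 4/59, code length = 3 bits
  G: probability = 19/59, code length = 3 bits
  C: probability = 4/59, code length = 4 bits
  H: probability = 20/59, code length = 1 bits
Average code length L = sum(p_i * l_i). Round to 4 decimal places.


Weighted contributions p_i * l_i:
  B: (12/59) * 3 = 36/59
  E: (4/59) * 3 = 12/59
  G: (19/59) * 3 = 57/59
  C: (4/59) * 4 = 16/59
  H: (20/59) * 1 = 20/59
Sum = (36 + 12 + 57 + 16 + 20)/59 = 141/59

L = 141/59 = 2.3898 bits/symbol


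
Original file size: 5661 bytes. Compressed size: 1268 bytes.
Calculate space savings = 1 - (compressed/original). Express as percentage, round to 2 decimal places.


ratio = compressed/original = 1268/5661 = 0.223989
savings = 1 - ratio = 1 - 0.223989 = 0.776011
as a percentage: 0.776011 * 100 = 77.6%

Space savings = 1 - 1268/5661 = 77.6%


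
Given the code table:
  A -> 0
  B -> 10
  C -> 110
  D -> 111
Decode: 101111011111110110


Decoding:
10 -> B
111 -> D
10 -> B
111 -> D
111 -> D
10 -> B
110 -> C


Result: BDBDDBC


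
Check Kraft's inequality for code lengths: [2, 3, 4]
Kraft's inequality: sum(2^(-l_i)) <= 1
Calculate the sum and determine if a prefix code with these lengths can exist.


Sum = 2^(-2) + 2^(-3) + 2^(-4)
    = 0.25 + 0.125 + 0.0625
    = 7/16 = 0.4375
Since 0.4375 <= 1, Kraft's inequality IS satisfied.
A prefix code with these lengths CAN exist.

Kraft sum = 0.4375. Satisfied.


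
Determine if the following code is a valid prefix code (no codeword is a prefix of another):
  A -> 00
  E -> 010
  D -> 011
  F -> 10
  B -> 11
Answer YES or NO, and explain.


Checking each pair (does one codeword prefix another?):
  A='00' vs E='010': no prefix
  A='00' vs D='011': no prefix
  A='00' vs F='10': no prefix
  A='00' vs B='11': no prefix
  E='010' vs A='00': no prefix
  E='010' vs D='011': no prefix
  E='010' vs F='10': no prefix
  E='010' vs B='11': no prefix
  D='011' vs A='00': no prefix
  D='011' vs E='010': no prefix
  D='011' vs F='10': no prefix
  D='011' vs B='11': no prefix
  F='10' vs A='00': no prefix
  F='10' vs E='010': no prefix
  F='10' vs D='011': no prefix
  F='10' vs B='11': no prefix
  B='11' vs A='00': no prefix
  B='11' vs E='010': no prefix
  B='11' vs D='011': no prefix
  B='11' vs F='10': no prefix
No violation found over all pairs.

YES -- this is a valid prefix code. No codeword is a prefix of any other codeword.


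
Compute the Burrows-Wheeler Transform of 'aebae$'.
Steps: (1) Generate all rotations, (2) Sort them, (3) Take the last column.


Rotations (sorted):
  0: $aebae -> last char: e
  1: ae$aeb -> last char: b
  2: aebae$ -> last char: $
  3: bae$ae -> last char: e
  4: e$aeba -> last char: a
  5: ebae$a -> last char: a


BWT = eb$eaa


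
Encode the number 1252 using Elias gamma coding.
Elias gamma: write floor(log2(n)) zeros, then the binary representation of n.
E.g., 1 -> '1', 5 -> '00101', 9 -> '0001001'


num_bits = floor(log2(1252)) + 1 = 11
leading_zeros = num_bits - 1 = 10
binary(1252) = 10011100100

Elias gamma(1252) = '0000000000' + '10011100100' = 000000000010011100100 (21 bits)


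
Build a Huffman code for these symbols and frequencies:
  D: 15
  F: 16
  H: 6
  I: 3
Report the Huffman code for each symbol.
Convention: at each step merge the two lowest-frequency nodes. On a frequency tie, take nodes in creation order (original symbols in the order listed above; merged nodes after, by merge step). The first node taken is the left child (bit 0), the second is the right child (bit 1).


Huffman tree construction:
Step 1: Merge I(3) + H(6) = 9
Step 2: Merge (I+H)(9) + D(15) = 24
Step 3: Merge F(16) + ((I+H)+D)(24) = 40
Read each symbol's code off the tree from the root (left child = 0, right child = 1).

Codes:
  D: 11 (length 2)
  F: 0 (length 1)
  H: 101 (length 3)
  I: 100 (length 3)
Average code length: 73/40 = 1.8250 bits/symbol


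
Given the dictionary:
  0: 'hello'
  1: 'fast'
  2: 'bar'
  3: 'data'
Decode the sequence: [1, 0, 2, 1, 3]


Look up each index in the dictionary:
  1 -> 'fast'
  0 -> 'hello'
  2 -> 'bar'
  1 -> 'fast'
  3 -> 'data'

Decoded: "fast hello bar fast data"


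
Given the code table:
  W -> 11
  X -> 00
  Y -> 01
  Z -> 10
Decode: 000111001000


Decoding:
00 -> X
01 -> Y
11 -> W
00 -> X
10 -> Z
00 -> X


Result: XYWXZX


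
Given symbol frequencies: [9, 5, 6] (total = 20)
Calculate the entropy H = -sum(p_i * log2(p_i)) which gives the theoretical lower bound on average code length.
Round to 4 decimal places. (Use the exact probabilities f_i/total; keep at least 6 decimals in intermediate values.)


Per-symbol terms -p_i * log2(p_i) with p_i = f_i/20:
  p = 9/20 = 0.450000: log2(p) = -1.152003, -p*log2(p) = 0.518401
  p = 5/20 = 0.250000: log2(p) = -2.000000, -p*log2(p) = 0.500000
  p = 6/20 = 0.300000: log2(p) = -1.736966, -p*log2(p) = 0.521090
H = 0.518401 + 0.500000 + 0.521090 = 1.539491

H = 1.5395 bits/symbol


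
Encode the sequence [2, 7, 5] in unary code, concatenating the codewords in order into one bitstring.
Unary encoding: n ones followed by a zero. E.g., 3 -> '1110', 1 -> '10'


Encode each number as n ones followed by a terminating 0:
  2 -> 110 (3 bits)
  7 -> 11111110 (8 bits)
  5 -> 111110 (6 bits)
Total length = 3 + 8 + 6 = 17 bits.

Unary([2, 7, 5]) = 11011111110111110 (17 bits)


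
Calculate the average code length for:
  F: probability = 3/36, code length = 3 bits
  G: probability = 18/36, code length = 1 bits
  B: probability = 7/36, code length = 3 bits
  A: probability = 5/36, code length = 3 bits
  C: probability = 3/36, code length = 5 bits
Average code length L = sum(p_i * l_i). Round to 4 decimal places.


Weighted contributions p_i * l_i:
  F: (3/36) * 3 = 9/36
  G: (18/36) * 1 = 18/36
  B: (7/36) * 3 = 21/36
  A: (5/36) * 3 = 15/36
  C: (3/36) * 5 = 15/36
Sum = (9 + 18 + 21 + 15 + 15)/36 = 78/36

L = 78/36 = 2.1667 bits/symbol


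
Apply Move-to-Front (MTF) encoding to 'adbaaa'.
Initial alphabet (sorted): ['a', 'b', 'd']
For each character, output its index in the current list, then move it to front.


MTF encoding:
'a': index 0 in ['a', 'b', 'd'] -> ['a', 'b', 'd']
'd': index 2 in ['a', 'b', 'd'] -> ['d', 'a', 'b']
'b': index 2 in ['d', 'a', 'b'] -> ['b', 'd', 'a']
'a': index 2 in ['b', 'd', 'a'] -> ['a', 'b', 'd']
'a': index 0 in ['a', 'b', 'd'] -> ['a', 'b', 'd']
'a': index 0 in ['a', 'b', 'd'] -> ['a', 'b', 'd']


Output: [0, 2, 2, 2, 0, 0]


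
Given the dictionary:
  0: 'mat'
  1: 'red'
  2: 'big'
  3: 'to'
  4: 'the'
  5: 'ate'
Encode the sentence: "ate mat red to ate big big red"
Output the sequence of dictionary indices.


Look up each word in the dictionary:
  'ate' -> 5
  'mat' -> 0
  'red' -> 1
  'to' -> 3
  'ate' -> 5
  'big' -> 2
  'big' -> 2
  'red' -> 1

Encoded: [5, 0, 1, 3, 5, 2, 2, 1]


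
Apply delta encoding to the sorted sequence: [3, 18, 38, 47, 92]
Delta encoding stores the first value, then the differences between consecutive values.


First value: 3
Deltas:
  18 - 3 = 15
  38 - 18 = 20
  47 - 38 = 9
  92 - 47 = 45


Delta encoded: [3, 15, 20, 9, 45]


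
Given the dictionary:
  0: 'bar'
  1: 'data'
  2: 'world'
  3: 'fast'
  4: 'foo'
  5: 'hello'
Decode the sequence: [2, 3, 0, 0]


Look up each index in the dictionary:
  2 -> 'world'
  3 -> 'fast'
  0 -> 'bar'
  0 -> 'bar'

Decoded: "world fast bar bar"


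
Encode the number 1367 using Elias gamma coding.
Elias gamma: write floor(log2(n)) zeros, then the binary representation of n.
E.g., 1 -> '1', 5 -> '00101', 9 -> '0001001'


num_bits = floor(log2(1367)) + 1 = 11
leading_zeros = num_bits - 1 = 10
binary(1367) = 10101010111

Elias gamma(1367) = '0000000000' + '10101010111' = 000000000010101010111 (21 bits)


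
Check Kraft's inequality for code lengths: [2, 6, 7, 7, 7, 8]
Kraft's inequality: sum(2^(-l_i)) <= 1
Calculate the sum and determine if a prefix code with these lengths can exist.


Sum = 2^(-2) + 2^(-6) + 2^(-7) + 2^(-7) + 2^(-7) + 2^(-8)
    = 0.25 + 0.015625 + 0.0078125 + 0.0078125 + 0.0078125 + 0.00390625
    = 75/256 = 0.29296875
Since 0.29296875 <= 1, Kraft's inequality IS satisfied.
A prefix code with these lengths CAN exist.

Kraft sum = 0.29296875. Satisfied.


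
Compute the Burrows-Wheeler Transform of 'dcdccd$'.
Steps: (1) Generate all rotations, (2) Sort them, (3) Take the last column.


Rotations (sorted):
  0: $dcdccd -> last char: d
  1: ccd$dcd -> last char: d
  2: cd$dcdc -> last char: c
  3: cdccd$d -> last char: d
  4: d$dcdcc -> last char: c
  5: dccd$dc -> last char: c
  6: dcdccd$ -> last char: $


BWT = ddcdcc$


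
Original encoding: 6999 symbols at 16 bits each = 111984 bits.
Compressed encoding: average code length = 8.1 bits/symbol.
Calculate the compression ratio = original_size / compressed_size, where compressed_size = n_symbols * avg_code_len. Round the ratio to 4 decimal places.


original_size = n_symbols * orig_bits = 6999 * 16 = 111984 bits
compressed_size = n_symbols * avg_code_len = 6999 * 8.1 = 56691.9 bits
ratio = original_size / compressed_size = 111984 / 56691.9 = 1.9753

Compression ratio = 1.9753


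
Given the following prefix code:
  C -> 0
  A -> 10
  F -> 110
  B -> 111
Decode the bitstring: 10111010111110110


Decoding step by step:
Bits 10 -> A
Bits 111 -> B
Bits 0 -> C
Bits 10 -> A
Bits 111 -> B
Bits 110 -> F
Bits 110 -> F


Decoded message: ABCABFF


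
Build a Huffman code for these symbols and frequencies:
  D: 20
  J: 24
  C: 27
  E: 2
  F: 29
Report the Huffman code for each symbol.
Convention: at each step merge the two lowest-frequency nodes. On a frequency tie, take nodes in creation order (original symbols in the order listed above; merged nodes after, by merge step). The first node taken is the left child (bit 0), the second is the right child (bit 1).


Huffman tree construction:
Step 1: Merge E(2) + D(20) = 22
Step 2: Merge (E+D)(22) + J(24) = 46
Step 3: Merge C(27) + F(29) = 56
Step 4: Merge ((E+D)+J)(46) + (C+F)(56) = 102
Read each symbol's code off the tree from the root (left child = 0, right child = 1).

Codes:
  D: 001 (length 3)
  J: 01 (length 2)
  C: 10 (length 2)
  E: 000 (length 3)
  F: 11 (length 2)
Average code length: 226/102 = 2.2157 bits/symbol


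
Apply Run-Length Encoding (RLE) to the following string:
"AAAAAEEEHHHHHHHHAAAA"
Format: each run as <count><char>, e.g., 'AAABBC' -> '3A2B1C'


Scanning runs left to right:
  i=0: run of 'A' x 5 -> '5A'
  i=5: run of 'E' x 3 -> '3E'
  i=8: run of 'H' x 8 -> '8H'
  i=16: run of 'A' x 4 -> '4A'

RLE = 5A3E8H4A


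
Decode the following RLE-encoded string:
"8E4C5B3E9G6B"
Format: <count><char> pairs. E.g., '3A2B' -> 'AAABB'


Expanding each <count><char> pair:
  8E -> 'EEEEEEEE'
  4C -> 'CCCC'
  5B -> 'BBBBB'
  3E -> 'EEE'
  9G -> 'GGGGGGGGG'
  6B -> 'BBBBBB'

Decoded = EEEEEEEECCCCBBBBBEEEGGGGGGGGGBBBBBB


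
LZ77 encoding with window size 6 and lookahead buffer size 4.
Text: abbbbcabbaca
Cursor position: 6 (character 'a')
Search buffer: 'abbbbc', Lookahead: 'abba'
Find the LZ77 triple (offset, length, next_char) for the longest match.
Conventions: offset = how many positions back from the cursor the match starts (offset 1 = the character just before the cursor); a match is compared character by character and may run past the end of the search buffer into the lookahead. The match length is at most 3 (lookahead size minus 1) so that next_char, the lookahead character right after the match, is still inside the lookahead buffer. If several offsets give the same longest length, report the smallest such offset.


Try each offset into the search buffer:
  offset=1 (pos 5, char 'c'): match length 0
  offset=2 (pos 4, char 'b'): match length 0
  offset=3 (pos 3, char 'b'): match length 0
  offset=4 (pos 2, char 'b'): match length 0
  offset=5 (pos 1, char 'b'): match length 0
  offset=6 (pos 0, char 'a'): match length 3
Longest match has length 3 at offset 6.
next_char = character at position 6 + 3 = 9 -> 'a'

Best match: offset=6, length=3 (matching 'abb' starting at position 0)
LZ77 triple: (6, 3, 'a')


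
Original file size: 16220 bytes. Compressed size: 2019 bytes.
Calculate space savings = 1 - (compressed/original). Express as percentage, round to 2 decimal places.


ratio = compressed/original = 2019/16220 = 0.124476
savings = 1 - ratio = 1 - 0.124476 = 0.875524
as a percentage: 0.875524 * 100 = 87.55%

Space savings = 1 - 2019/16220 = 87.55%


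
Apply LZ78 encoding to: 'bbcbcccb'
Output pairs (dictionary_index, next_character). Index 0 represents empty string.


LZ78 encoding steps:
Dictionary: {0: ''}
Step 1: w='' (idx 0), next='b' -> output (0, 'b'), add 'b' as idx 1
Step 2: w='b' (idx 1), next='c' -> output (1, 'c'), add 'bc' as idx 2
Step 3: w='bc' (idx 2), next='c' -> output (2, 'c'), add 'bcc' as idx 3
Step 4: w='' (idx 0), next='c' -> output (0, 'c'), add 'c' as idx 4
Step 5: w='b' (idx 1), end of input -> output (1, '')


Encoded: [(0, 'b'), (1, 'c'), (2, 'c'), (0, 'c'), (1, '')]


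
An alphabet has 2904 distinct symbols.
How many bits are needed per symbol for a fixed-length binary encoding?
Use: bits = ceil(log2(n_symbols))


log2(2904) = 11.5038
Bracket: 2^11 = 2048 < 2904 <= 2^12 = 4096
So ceil(log2(2904)) = 12

bits = ceil(log2(2904)) = ceil(11.5038) = 12 bits


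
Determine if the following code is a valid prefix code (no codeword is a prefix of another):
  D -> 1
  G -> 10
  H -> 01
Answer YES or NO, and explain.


Checking each pair (does one codeword prefix another?):
  D='1' vs G='10': prefix -- VIOLATION

NO -- this is NOT a valid prefix code. D (1) is a prefix of G (10).


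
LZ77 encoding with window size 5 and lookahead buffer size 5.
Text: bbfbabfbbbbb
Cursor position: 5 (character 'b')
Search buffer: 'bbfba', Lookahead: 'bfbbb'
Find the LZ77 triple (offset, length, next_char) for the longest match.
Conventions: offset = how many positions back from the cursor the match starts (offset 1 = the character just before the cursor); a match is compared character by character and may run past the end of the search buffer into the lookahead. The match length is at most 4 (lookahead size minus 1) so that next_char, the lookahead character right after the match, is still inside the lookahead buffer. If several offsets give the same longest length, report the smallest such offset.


Try each offset into the search buffer:
  offset=1 (pos 4, char 'a'): match length 0
  offset=2 (pos 3, char 'b'): match length 1
  offset=3 (pos 2, char 'f'): match length 0
  offset=4 (pos 1, char 'b'): match length 3
  offset=5 (pos 0, char 'b'): match length 1
Longest match has length 3 at offset 4.
next_char = character at position 5 + 3 = 8 -> 'b'

Best match: offset=4, length=3 (matching 'bfb' starting at position 1)
LZ77 triple: (4, 3, 'b')


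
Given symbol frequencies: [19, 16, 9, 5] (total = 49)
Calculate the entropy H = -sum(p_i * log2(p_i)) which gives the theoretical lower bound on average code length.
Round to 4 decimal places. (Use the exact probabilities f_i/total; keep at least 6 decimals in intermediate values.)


Per-symbol terms -p_i * log2(p_i) with p_i = f_i/49:
  p = 19/49 = 0.387755: log2(p) = -1.366782, -p*log2(p) = 0.529977
  p = 16/49 = 0.326531: log2(p) = -1.614710, -p*log2(p) = 0.527252
  p = 9/49 = 0.183673: log2(p) = -2.444785, -p*log2(p) = 0.449042
  p = 5/49 = 0.102041: log2(p) = -3.292782, -p*log2(p) = 0.335998
H = 0.529977 + 0.527252 + 0.449042 + 0.335998 = 1.842269

H = 1.8423 bits/symbol


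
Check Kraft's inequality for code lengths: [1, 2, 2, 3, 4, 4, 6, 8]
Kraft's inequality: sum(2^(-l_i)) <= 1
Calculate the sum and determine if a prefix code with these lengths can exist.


Sum = 2^(-1) + 2^(-2) + 2^(-2) + 2^(-3) + 2^(-4) + 2^(-4) + 2^(-6) + 2^(-8)
    = 0.5 + 0.25 + 0.25 + 0.125 + 0.0625 + 0.0625 + 0.015625 + 0.00390625
    = 325/256 = 1.26953125
Since 1.26953125 > 1, Kraft's inequality is NOT satisfied.
A prefix code with these lengths CANNOT exist.

Kraft sum = 1.26953125. Not satisfied.


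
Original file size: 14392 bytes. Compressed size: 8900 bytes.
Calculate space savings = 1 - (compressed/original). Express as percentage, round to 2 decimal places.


ratio = compressed/original = 8900/14392 = 0.618399
savings = 1 - ratio = 1 - 0.618399 = 0.381601
as a percentage: 0.381601 * 100 = 38.16%

Space savings = 1 - 8900/14392 = 38.16%


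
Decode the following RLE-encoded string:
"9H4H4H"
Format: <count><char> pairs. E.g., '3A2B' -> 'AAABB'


Expanding each <count><char> pair:
  9H -> 'HHHHHHHHH'
  4H -> 'HHHH'
  4H -> 'HHHH'

Decoded = HHHHHHHHHHHHHHHHH


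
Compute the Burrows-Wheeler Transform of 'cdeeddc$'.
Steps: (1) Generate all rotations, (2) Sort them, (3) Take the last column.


Rotations (sorted):
  0: $cdeeddc -> last char: c
  1: c$cdeedd -> last char: d
  2: cdeeddc$ -> last char: $
  3: dc$cdeed -> last char: d
  4: ddc$cdee -> last char: e
  5: deeddc$c -> last char: c
  6: eddc$cde -> last char: e
  7: eeddc$cd -> last char: d


BWT = cd$deced


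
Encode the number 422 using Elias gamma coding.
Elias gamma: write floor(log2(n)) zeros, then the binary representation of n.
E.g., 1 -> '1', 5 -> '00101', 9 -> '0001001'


num_bits = floor(log2(422)) + 1 = 9
leading_zeros = num_bits - 1 = 8
binary(422) = 110100110

Elias gamma(422) = '00000000' + '110100110' = 00000000110100110 (17 bits)


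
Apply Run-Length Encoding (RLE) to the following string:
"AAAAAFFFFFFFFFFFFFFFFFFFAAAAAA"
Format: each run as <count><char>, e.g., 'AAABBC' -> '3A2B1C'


Scanning runs left to right:
  i=0: run of 'A' x 5 -> '5A'
  i=5: run of 'F' x 19 -> '19F'
  i=24: run of 'A' x 6 -> '6A'

RLE = 5A19F6A


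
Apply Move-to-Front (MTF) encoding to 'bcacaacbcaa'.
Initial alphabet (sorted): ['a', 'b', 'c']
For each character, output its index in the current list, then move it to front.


MTF encoding:
'b': index 1 in ['a', 'b', 'c'] -> ['b', 'a', 'c']
'c': index 2 in ['b', 'a', 'c'] -> ['c', 'b', 'a']
'a': index 2 in ['c', 'b', 'a'] -> ['a', 'c', 'b']
'c': index 1 in ['a', 'c', 'b'] -> ['c', 'a', 'b']
'a': index 1 in ['c', 'a', 'b'] -> ['a', 'c', 'b']
'a': index 0 in ['a', 'c', 'b'] -> ['a', 'c', 'b']
'c': index 1 in ['a', 'c', 'b'] -> ['c', 'a', 'b']
'b': index 2 in ['c', 'a', 'b'] -> ['b', 'c', 'a']
'c': index 1 in ['b', 'c', 'a'] -> ['c', 'b', 'a']
'a': index 2 in ['c', 'b', 'a'] -> ['a', 'c', 'b']
'a': index 0 in ['a', 'c', 'b'] -> ['a', 'c', 'b']


Output: [1, 2, 2, 1, 1, 0, 1, 2, 1, 2, 0]


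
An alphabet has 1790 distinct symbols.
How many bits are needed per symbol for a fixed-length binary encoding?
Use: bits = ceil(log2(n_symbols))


log2(1790) = 10.8057
Bracket: 2^10 = 1024 < 1790 <= 2^11 = 2048
So ceil(log2(1790)) = 11

bits = ceil(log2(1790)) = ceil(10.8057) = 11 bits


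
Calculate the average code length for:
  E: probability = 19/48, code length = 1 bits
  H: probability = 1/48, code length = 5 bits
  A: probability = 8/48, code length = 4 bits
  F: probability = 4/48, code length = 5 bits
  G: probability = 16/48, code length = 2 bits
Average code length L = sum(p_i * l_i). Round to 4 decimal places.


Weighted contributions p_i * l_i:
  E: (19/48) * 1 = 19/48
  H: (1/48) * 5 = 5/48
  A: (8/48) * 4 = 32/48
  F: (4/48) * 5 = 20/48
  G: (16/48) * 2 = 32/48
Sum = (19 + 5 + 32 + 20 + 32)/48 = 108/48

L = 108/48 = 2.2500 bits/symbol


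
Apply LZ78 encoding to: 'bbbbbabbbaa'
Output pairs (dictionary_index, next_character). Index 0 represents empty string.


LZ78 encoding steps:
Dictionary: {0: ''}
Step 1: w='' (idx 0), next='b' -> output (0, 'b'), add 'b' as idx 1
Step 2: w='b' (idx 1), next='b' -> output (1, 'b'), add 'bb' as idx 2
Step 3: w='bb' (idx 2), next='a' -> output (2, 'a'), add 'bba' as idx 3
Step 4: w='bb' (idx 2), next='b' -> output (2, 'b'), add 'bbb' as idx 4
Step 5: w='' (idx 0), next='a' -> output (0, 'a'), add 'a' as idx 5
Step 6: w='a' (idx 5), end of input -> output (5, '')


Encoded: [(0, 'b'), (1, 'b'), (2, 'a'), (2, 'b'), (0, 'a'), (5, '')]


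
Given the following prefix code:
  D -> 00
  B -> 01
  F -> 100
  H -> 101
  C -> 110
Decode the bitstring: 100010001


Decoding step by step:
Bits 100 -> F
Bits 01 -> B
Bits 00 -> D
Bits 01 -> B


Decoded message: FBDB


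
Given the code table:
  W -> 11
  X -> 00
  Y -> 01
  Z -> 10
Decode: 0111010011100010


Decoding:
01 -> Y
11 -> W
01 -> Y
00 -> X
11 -> W
10 -> Z
00 -> X
10 -> Z


Result: YWYXWZXZ


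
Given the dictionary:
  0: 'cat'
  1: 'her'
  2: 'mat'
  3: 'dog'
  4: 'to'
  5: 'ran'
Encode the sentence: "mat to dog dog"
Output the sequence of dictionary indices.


Look up each word in the dictionary:
  'mat' -> 2
  'to' -> 4
  'dog' -> 3
  'dog' -> 3

Encoded: [2, 4, 3, 3]


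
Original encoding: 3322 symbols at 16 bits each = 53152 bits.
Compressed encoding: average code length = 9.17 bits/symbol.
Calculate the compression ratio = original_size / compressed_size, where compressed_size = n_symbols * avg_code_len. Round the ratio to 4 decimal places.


original_size = n_symbols * orig_bits = 3322 * 16 = 53152 bits
compressed_size = n_symbols * avg_code_len = 3322 * 9.17 = 30462.74 bits
ratio = original_size / compressed_size = 53152 / 30462.74 = 1.7448

Compression ratio = 1.7448


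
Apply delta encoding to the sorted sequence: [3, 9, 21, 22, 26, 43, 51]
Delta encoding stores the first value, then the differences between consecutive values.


First value: 3
Deltas:
  9 - 3 = 6
  21 - 9 = 12
  22 - 21 = 1
  26 - 22 = 4
  43 - 26 = 17
  51 - 43 = 8


Delta encoded: [3, 6, 12, 1, 4, 17, 8]


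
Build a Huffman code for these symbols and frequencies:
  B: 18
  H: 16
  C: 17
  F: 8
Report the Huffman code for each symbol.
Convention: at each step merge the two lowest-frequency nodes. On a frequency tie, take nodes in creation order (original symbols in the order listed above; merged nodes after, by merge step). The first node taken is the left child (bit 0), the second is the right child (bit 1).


Huffman tree construction:
Step 1: Merge F(8) + H(16) = 24
Step 2: Merge C(17) + B(18) = 35
Step 3: Merge (F+H)(24) + (C+B)(35) = 59
Read each symbol's code off the tree from the root (left child = 0, right child = 1).

Codes:
  B: 11 (length 2)
  H: 01 (length 2)
  C: 10 (length 2)
  F: 00 (length 2)
Average code length: 118/59 = 2.0000 bits/symbol


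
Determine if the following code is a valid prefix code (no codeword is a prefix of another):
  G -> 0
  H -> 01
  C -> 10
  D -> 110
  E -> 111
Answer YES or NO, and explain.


Checking each pair (does one codeword prefix another?):
  G='0' vs H='01': prefix -- VIOLATION

NO -- this is NOT a valid prefix code. G (0) is a prefix of H (01).


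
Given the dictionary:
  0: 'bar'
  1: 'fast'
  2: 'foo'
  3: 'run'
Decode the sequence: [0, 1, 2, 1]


Look up each index in the dictionary:
  0 -> 'bar'
  1 -> 'fast'
  2 -> 'foo'
  1 -> 'fast'

Decoded: "bar fast foo fast"


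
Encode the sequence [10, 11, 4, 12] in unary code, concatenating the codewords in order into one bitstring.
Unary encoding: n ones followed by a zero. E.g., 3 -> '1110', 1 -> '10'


Encode each number as n ones followed by a terminating 0:
  10 -> 11111111110 (11 bits)
  11 -> 111111111110 (12 bits)
  4 -> 11110 (5 bits)
  12 -> 1111111111110 (13 bits)
Total length = 11 + 12 + 5 + 13 = 41 bits.

Unary([10, 11, 4, 12]) = 11111111110111111111110111101111111111110 (41 bits)


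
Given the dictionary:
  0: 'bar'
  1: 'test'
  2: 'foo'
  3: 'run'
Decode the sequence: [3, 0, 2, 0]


Look up each index in the dictionary:
  3 -> 'run'
  0 -> 'bar'
  2 -> 'foo'
  0 -> 'bar'

Decoded: "run bar foo bar"


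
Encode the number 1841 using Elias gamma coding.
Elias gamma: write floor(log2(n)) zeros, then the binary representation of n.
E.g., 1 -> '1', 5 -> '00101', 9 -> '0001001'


num_bits = floor(log2(1841)) + 1 = 11
leading_zeros = num_bits - 1 = 10
binary(1841) = 11100110001

Elias gamma(1841) = '0000000000' + '11100110001' = 000000000011100110001 (21 bits)


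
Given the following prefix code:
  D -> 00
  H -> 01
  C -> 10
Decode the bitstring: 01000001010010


Decoding step by step:
Bits 01 -> H
Bits 00 -> D
Bits 00 -> D
Bits 01 -> H
Bits 01 -> H
Bits 00 -> D
Bits 10 -> C


Decoded message: HDDHHDC


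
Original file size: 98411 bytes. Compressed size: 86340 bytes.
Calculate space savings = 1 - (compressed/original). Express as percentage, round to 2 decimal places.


ratio = compressed/original = 86340/98411 = 0.877341
savings = 1 - ratio = 1 - 0.877341 = 0.122659
as a percentage: 0.122659 * 100 = 12.27%

Space savings = 1 - 86340/98411 = 12.27%


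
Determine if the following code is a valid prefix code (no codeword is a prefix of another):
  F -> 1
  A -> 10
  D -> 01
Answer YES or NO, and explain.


Checking each pair (does one codeword prefix another?):
  F='1' vs A='10': prefix -- VIOLATION

NO -- this is NOT a valid prefix code. F (1) is a prefix of A (10).


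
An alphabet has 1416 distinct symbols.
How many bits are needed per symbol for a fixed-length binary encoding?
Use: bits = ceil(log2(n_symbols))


log2(1416) = 10.4676
Bracket: 2^10 = 1024 < 1416 <= 2^11 = 2048
So ceil(log2(1416)) = 11

bits = ceil(log2(1416)) = ceil(10.4676) = 11 bits


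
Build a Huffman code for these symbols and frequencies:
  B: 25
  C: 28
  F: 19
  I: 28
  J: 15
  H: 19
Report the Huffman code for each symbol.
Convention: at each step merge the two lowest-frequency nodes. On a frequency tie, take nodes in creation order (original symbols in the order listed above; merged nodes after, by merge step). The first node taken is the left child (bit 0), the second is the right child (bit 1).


Huffman tree construction:
Step 1: Merge J(15) + F(19) = 34
Step 2: Merge H(19) + B(25) = 44
Step 3: Merge C(28) + I(28) = 56
Step 4: Merge (J+F)(34) + (H+B)(44) = 78
Step 5: Merge (C+I)(56) + ((J+F)+(H+B))(78) = 134
Read each symbol's code off the tree from the root (left child = 0, right child = 1).

Codes:
  B: 111 (length 3)
  C: 00 (length 2)
  F: 101 (length 3)
  I: 01 (length 2)
  J: 100 (length 3)
  H: 110 (length 3)
Average code length: 346/134 = 2.5821 bits/symbol


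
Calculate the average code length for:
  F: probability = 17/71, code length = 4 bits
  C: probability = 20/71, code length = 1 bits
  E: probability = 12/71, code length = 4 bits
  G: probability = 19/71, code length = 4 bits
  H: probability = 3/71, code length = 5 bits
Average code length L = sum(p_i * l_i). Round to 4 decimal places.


Weighted contributions p_i * l_i:
  F: (17/71) * 4 = 68/71
  C: (20/71) * 1 = 20/71
  E: (12/71) * 4 = 48/71
  G: (19/71) * 4 = 76/71
  H: (3/71) * 5 = 15/71
Sum = (68 + 20 + 48 + 76 + 15)/71 = 227/71

L = 227/71 = 3.1972 bits/symbol


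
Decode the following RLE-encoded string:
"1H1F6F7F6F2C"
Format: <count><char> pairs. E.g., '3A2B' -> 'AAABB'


Expanding each <count><char> pair:
  1H -> 'H'
  1F -> 'F'
  6F -> 'FFFFFF'
  7F -> 'FFFFFFF'
  6F -> 'FFFFFF'
  2C -> 'CC'

Decoded = HFFFFFFFFFFFFFFFFFFFFCC


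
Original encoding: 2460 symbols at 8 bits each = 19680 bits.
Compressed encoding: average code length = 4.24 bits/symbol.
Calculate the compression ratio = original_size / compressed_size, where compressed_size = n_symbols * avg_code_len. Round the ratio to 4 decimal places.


original_size = n_symbols * orig_bits = 2460 * 8 = 19680 bits
compressed_size = n_symbols * avg_code_len = 2460 * 4.24 = 10430.4 bits
ratio = original_size / compressed_size = 19680 / 10430.4 = 1.8868

Compression ratio = 1.8868


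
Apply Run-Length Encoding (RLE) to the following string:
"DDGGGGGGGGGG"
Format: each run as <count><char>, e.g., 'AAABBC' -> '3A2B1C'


Scanning runs left to right:
  i=0: run of 'D' x 2 -> '2D'
  i=2: run of 'G' x 10 -> '10G'

RLE = 2D10G


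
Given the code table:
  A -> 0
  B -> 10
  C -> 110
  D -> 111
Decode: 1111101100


Decoding:
111 -> D
110 -> C
110 -> C
0 -> A


Result: DCCA


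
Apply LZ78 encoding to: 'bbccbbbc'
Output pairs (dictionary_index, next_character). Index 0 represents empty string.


LZ78 encoding steps:
Dictionary: {0: ''}
Step 1: w='' (idx 0), next='b' -> output (0, 'b'), add 'b' as idx 1
Step 2: w='b' (idx 1), next='c' -> output (1, 'c'), add 'bc' as idx 2
Step 3: w='' (idx 0), next='c' -> output (0, 'c'), add 'c' as idx 3
Step 4: w='b' (idx 1), next='b' -> output (1, 'b'), add 'bb' as idx 4
Step 5: w='bc' (idx 2), end of input -> output (2, '')


Encoded: [(0, 'b'), (1, 'c'), (0, 'c'), (1, 'b'), (2, '')]


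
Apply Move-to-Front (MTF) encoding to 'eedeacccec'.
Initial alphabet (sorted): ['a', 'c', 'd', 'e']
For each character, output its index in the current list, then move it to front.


MTF encoding:
'e': index 3 in ['a', 'c', 'd', 'e'] -> ['e', 'a', 'c', 'd']
'e': index 0 in ['e', 'a', 'c', 'd'] -> ['e', 'a', 'c', 'd']
'd': index 3 in ['e', 'a', 'c', 'd'] -> ['d', 'e', 'a', 'c']
'e': index 1 in ['d', 'e', 'a', 'c'] -> ['e', 'd', 'a', 'c']
'a': index 2 in ['e', 'd', 'a', 'c'] -> ['a', 'e', 'd', 'c']
'c': index 3 in ['a', 'e', 'd', 'c'] -> ['c', 'a', 'e', 'd']
'c': index 0 in ['c', 'a', 'e', 'd'] -> ['c', 'a', 'e', 'd']
'c': index 0 in ['c', 'a', 'e', 'd'] -> ['c', 'a', 'e', 'd']
'e': index 2 in ['c', 'a', 'e', 'd'] -> ['e', 'c', 'a', 'd']
'c': index 1 in ['e', 'c', 'a', 'd'] -> ['c', 'e', 'a', 'd']


Output: [3, 0, 3, 1, 2, 3, 0, 0, 2, 1]


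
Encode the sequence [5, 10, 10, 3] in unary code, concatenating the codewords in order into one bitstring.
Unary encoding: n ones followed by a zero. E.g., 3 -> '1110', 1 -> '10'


Encode each number as n ones followed by a terminating 0:
  5 -> 111110 (6 bits)
  10 -> 11111111110 (11 bits)
  10 -> 11111111110 (11 bits)
  3 -> 1110 (4 bits)
Total length = 6 + 11 + 11 + 4 = 32 bits.

Unary([5, 10, 10, 3]) = 11111011111111110111111111101110 (32 bits)


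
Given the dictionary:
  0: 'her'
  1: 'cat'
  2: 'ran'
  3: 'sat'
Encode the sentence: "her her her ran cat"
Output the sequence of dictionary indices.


Look up each word in the dictionary:
  'her' -> 0
  'her' -> 0
  'her' -> 0
  'ran' -> 2
  'cat' -> 1

Encoded: [0, 0, 0, 2, 1]


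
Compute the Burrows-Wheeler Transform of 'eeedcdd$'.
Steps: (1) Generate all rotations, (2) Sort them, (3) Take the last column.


Rotations (sorted):
  0: $eeedcdd -> last char: d
  1: cdd$eeed -> last char: d
  2: d$eeedcd -> last char: d
  3: dcdd$eee -> last char: e
  4: dd$eeedc -> last char: c
  5: edcdd$ee -> last char: e
  6: eedcdd$e -> last char: e
  7: eeedcdd$ -> last char: $


BWT = dddecee$


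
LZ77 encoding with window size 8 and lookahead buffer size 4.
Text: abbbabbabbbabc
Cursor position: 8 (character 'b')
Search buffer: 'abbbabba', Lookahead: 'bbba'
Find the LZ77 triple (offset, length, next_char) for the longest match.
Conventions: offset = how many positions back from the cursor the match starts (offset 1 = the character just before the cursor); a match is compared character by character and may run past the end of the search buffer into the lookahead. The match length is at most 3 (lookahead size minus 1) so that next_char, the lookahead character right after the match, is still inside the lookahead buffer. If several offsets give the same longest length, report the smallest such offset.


Try each offset into the search buffer:
  offset=1 (pos 7, char 'a'): match length 0
  offset=2 (pos 6, char 'b'): match length 1
  offset=3 (pos 5, char 'b'): match length 2
  offset=4 (pos 4, char 'a'): match length 0
  offset=5 (pos 3, char 'b'): match length 1
  offset=6 (pos 2, char 'b'): match length 2
  offset=7 (pos 1, char 'b'): match length 3
  offset=8 (pos 0, char 'a'): match length 0
Longest match has length 3 at offset 7.
next_char = character at position 8 + 3 = 11 -> 'a'

Best match: offset=7, length=3 (matching 'bbb' starting at position 1)
LZ77 triple: (7, 3, 'a')


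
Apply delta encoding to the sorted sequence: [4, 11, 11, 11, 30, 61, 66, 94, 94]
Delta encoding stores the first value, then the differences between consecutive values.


First value: 4
Deltas:
  11 - 4 = 7
  11 - 11 = 0
  11 - 11 = 0
  30 - 11 = 19
  61 - 30 = 31
  66 - 61 = 5
  94 - 66 = 28
  94 - 94 = 0


Delta encoded: [4, 7, 0, 0, 19, 31, 5, 28, 0]


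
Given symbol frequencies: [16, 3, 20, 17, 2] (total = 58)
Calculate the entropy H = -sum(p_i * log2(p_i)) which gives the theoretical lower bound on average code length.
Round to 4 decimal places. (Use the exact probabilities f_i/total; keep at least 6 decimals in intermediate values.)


Per-symbol terms -p_i * log2(p_i) with p_i = f_i/58:
  p = 16/58 = 0.275862: log2(p) = -1.857981, -p*log2(p) = 0.512546
  p = 3/58 = 0.051724: log2(p) = -4.273018, -p*log2(p) = 0.221018
  p = 20/58 = 0.344828: log2(p) = -1.536053, -p*log2(p) = 0.529673
  p = 17/58 = 0.293103: log2(p) = -1.770518, -p*log2(p) = 0.518945
  p = 2/58 = 0.034483: log2(p) = -4.857981, -p*log2(p) = 0.167517
H = 0.512546 + 0.221018 + 0.529673 + 0.518945 + 0.167517 = 1.949699

H = 1.9497 bits/symbol


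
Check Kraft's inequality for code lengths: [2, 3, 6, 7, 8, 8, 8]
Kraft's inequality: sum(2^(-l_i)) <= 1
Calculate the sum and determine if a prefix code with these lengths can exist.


Sum = 2^(-2) + 2^(-3) + 2^(-6) + 2^(-7) + 2^(-8) + 2^(-8) + 2^(-8)
    = 0.25 + 0.125 + 0.015625 + 0.0078125 + 0.00390625 + 0.00390625 + 0.00390625
    = 105/256 = 0.41015625
Since 0.41015625 <= 1, Kraft's inequality IS satisfied.
A prefix code with these lengths CAN exist.

Kraft sum = 0.41015625. Satisfied.


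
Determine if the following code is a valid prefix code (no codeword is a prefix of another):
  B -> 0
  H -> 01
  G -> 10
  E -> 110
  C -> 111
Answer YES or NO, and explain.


Checking each pair (does one codeword prefix another?):
  B='0' vs H='01': prefix -- VIOLATION

NO -- this is NOT a valid prefix code. B (0) is a prefix of H (01).


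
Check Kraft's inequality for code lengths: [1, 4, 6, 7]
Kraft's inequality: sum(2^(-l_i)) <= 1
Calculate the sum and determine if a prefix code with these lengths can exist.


Sum = 2^(-1) + 2^(-4) + 2^(-6) + 2^(-7)
    = 0.5 + 0.0625 + 0.015625 + 0.0078125
    = 75/128 = 0.5859375
Since 0.5859375 <= 1, Kraft's inequality IS satisfied.
A prefix code with these lengths CAN exist.

Kraft sum = 0.5859375. Satisfied.


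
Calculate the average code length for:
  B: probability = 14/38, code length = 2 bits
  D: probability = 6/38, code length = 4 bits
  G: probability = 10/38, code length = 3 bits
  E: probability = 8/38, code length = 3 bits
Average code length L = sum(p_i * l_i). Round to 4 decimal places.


Weighted contributions p_i * l_i:
  B: (14/38) * 2 = 28/38
  D: (6/38) * 4 = 24/38
  G: (10/38) * 3 = 30/38
  E: (8/38) * 3 = 24/38
Sum = (28 + 24 + 30 + 24)/38 = 106/38

L = 106/38 = 2.7895 bits/symbol


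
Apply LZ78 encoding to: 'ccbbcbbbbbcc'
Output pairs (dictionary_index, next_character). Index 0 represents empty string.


LZ78 encoding steps:
Dictionary: {0: ''}
Step 1: w='' (idx 0), next='c' -> output (0, 'c'), add 'c' as idx 1
Step 2: w='c' (idx 1), next='b' -> output (1, 'b'), add 'cb' as idx 2
Step 3: w='' (idx 0), next='b' -> output (0, 'b'), add 'b' as idx 3
Step 4: w='cb' (idx 2), next='b' -> output (2, 'b'), add 'cbb' as idx 4
Step 5: w='b' (idx 3), next='b' -> output (3, 'b'), add 'bb' as idx 5
Step 6: w='b' (idx 3), next='c' -> output (3, 'c'), add 'bc' as idx 6
Step 7: w='c' (idx 1), end of input -> output (1, '')


Encoded: [(0, 'c'), (1, 'b'), (0, 'b'), (2, 'b'), (3, 'b'), (3, 'c'), (1, '')]


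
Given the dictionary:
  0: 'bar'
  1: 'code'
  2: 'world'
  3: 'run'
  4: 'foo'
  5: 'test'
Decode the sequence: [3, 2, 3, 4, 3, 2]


Look up each index in the dictionary:
  3 -> 'run'
  2 -> 'world'
  3 -> 'run'
  4 -> 'foo'
  3 -> 'run'
  2 -> 'world'

Decoded: "run world run foo run world"
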